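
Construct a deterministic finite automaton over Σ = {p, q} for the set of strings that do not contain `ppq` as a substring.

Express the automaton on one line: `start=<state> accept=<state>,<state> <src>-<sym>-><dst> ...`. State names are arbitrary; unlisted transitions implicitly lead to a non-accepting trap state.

start=s0 accept=s0,s1,s2 s0-p->s1 s0-q->s0 s1-p->s2 s1-q->s0 s2-p->s2 s2-q->s3 s3-p->s3 s3-q->s3

This is the complement of 'contains `ppq`'. Use the same substring-matching states — s0 through s3 holding how much of `ppq` has just been matched — but flip the accepting set: everything except the trap s3 accepts.
        p   q  
>* s0   s1  s0 
 * s1   s2  s0 
 * s2   s2  s3 
   s3   s3  s3 
(> = start, * = accepting)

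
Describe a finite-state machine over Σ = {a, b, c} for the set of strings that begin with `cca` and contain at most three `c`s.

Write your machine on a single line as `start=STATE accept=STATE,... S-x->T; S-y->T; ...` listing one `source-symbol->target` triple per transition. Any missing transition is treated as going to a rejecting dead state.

Handle the two conditions separately and then intersect. One (5 states) tracks whether the input so far still matches the prefix `cca`; the other (5 states) tracks the count of `c`s, saturating at 4. Each combined state is a pair, one component from each; accept when both components accept.
11 states suffice.
          a    b    c  
>  S0     S1   S1   S2 
   S1     S1   S1   S3 
   S2     S3   S3   S4 
   S3     S3   S3   S5 
   S4     S6   S5   S7 
   S5     S5   S5   S7 
 * S6     S6   S6   S8 
   S7     S7   S7   S9 
 * S8     S8   S8  S10 
   S9     S9   S9   S9 
   S10   S10  S10  S10 
(> = start, * = accepting)

start=S0; accept=S6,S8; S0-a->S1; S0-b->S1; S0-c->S2; S1-a->S1; S1-b->S1; S1-c->S3; S2-a->S3; S2-b->S3; S2-c->S4; S3-a->S3; S3-b->S3; S3-c->S5; S4-a->S6; S4-b->S5; S4-c->S7; S5-a->S5; S5-b->S5; S5-c->S7; S6-a->S6; S6-b->S6; S6-c->S8; S7-a->S7; S7-b->S7; S7-c->S9; S8-a->S8; S8-b->S8; S8-c->S10; S9-a->S9; S9-b->S9; S9-c->S9; S10-a->S10; S10-b->S10; S10-c->S10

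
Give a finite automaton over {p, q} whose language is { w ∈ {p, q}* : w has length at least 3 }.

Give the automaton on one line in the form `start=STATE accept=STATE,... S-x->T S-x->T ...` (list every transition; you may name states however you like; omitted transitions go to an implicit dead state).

start=S0 accept=S3,S4 S0-p->S1 S0-q->S1 S1-p->S2 S1-q->S2 S2-p->S3 S2-q->S3 S3-p->S4 S3-q->S4 S4-p->S4 S4-q->S4

Count input length up to 4: every symbol moves from S0 toward S4, which means 'more than 3' and absorbs. Accept from {S3, S4}.
        p   q  
>  S0   S1  S1 
   S1   S2  S2 
   S2   S3  S3 
 * S3   S4  S4 
 * S4   S4  S4 
(> = start, * = accepting)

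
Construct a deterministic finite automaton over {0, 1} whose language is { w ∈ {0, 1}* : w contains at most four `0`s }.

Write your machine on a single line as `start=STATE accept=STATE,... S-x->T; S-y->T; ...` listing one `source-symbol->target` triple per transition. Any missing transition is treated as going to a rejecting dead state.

start=A; accept=A,B,C,D,E; A-0->B; A-1->A; B-0->C; B-1->B; C-0->D; C-1->C; D-0->E; D-1->D; E-0->F; E-1->E; F-0->F; F-1->F

Count `0`s, saturating at 5: states A through E mean 0 through 4 `0`s seen; F means more than 4. Each `0` increments (capped at F); other symbols loop. Accept from {A, B, C, D, E}.
       0  1 
>* A   B  A 
 * B   C  B 
 * C   D  C 
 * D   E  D 
 * E   F  E 
   F   F  F 
(> = start, * = accepting)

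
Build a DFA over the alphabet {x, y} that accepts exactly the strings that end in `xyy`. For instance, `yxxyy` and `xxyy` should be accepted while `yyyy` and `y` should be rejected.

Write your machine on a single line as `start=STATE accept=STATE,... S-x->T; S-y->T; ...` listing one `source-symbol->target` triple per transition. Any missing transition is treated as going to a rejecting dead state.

start=q0; accept=q3; q0-x->q1; q0-y->q0; q1-x->q1; q1-y->q2; q2-x->q1; q2-y->q3; q3-x->q1; q3-y->q0

Let each state record the length of the longest suffix of the input read so far that is also a prefix of `xyy`. q1 means the last symbol is `x`; q2 means the last 2 symbols are `xy`; q3 means the last 3 symbols are `xyy`. Accept only at q3, where the string currently ends in `xyy`.
4 states suffice.
        x   y  
>  q0   q1  q0 
   q1   q1  q2 
   q2   q1  q3 
 * q3   q1  q0 
(> = start, * = accepting)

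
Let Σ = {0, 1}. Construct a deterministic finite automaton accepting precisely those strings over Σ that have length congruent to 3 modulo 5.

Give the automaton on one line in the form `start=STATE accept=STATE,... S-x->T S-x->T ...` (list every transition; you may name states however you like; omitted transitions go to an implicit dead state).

start=s0 accept=s3 s0-0->s1 s0-1->s1 s1-0->s2 s1-1->s2 s2-0->s3 s2-1->s3 s3-0->s4 s3-1->s4 s4-0->s0 s4-1->s0

Only the length mod 5 matters, so use a 5-cycle: from any state, every input symbol moves to the next state, wrapping s4 back to s0. Mark s3 accepting.
        0   1  
>  s0   s1  s1 
   s1   s2  s2 
   s2   s3  s3 
 * s3   s4  s4 
   s4   s0  s0 
(> = start, * = accepting)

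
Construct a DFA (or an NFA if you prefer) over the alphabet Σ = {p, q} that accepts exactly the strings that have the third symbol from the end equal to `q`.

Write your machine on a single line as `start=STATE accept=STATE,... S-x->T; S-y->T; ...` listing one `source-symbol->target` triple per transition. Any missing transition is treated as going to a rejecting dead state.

A DFA must remember the last 3 symbols (since which symbol is third-to-last isn't known until the input ends). Use one state per possible window of the last ≤3 symbols; accept from those whose window starts with `q`.
A 15-state machine:
          p    q  
>  S0     S1   S2 
   S1     S3   S4 
   S2     S5   S6 
   S3     S7   S8 
   S4     S9  S10 
   S5    S11  S12 
   S6    S13  S14 
   S7     S7   S8 
   S8     S9  S10 
   S9    S11  S12 
   S10   S13  S14 
 * S11    S7   S8 
 * S12    S9  S10 
 * S13   S11  S12 
 * S14   S13  S14 
(> = start, * = accepting)

start=S0; accept=S11,S12,S13,S14; S0-p->S1; S0-q->S2; S1-p->S3; S1-q->S4; S2-p->S5; S2-q->S6; S3-p->S7; S3-q->S8; S4-p->S9; S4-q->S10; S5-p->S11; S5-q->S12; S6-p->S13; S6-q->S14; S7-p->S7; S7-q->S8; S8-p->S9; S8-q->S10; S9-p->S11; S9-q->S12; S10-p->S13; S10-q->S14; S11-p->S7; S11-q->S8; S12-p->S9; S12-q->S10; S13-p->S11; S13-q->S12; S14-p->S13; S14-q->S14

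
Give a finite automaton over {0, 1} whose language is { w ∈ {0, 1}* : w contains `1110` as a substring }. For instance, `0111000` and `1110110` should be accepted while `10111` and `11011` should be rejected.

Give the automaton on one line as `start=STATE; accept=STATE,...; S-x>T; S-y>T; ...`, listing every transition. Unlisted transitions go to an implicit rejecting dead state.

start=S0; accept=S4; S0-0>S0; S0-1>S1; S1-0>S0; S1-1>S2; S2-0>S0; S2-1>S3; S3-0>S4; S3-1>S3; S4-0>S4; S4-1>S4

States S0..S3 record the length of the longest prefix of `1110` that matches the current input suffix. Reaching S4 means `1110` has been seen, and we stay there forever. Accept from S4.
5 states suffice.
        0   1  
>  S0   S0  S1 
   S1   S0  S2 
   S2   S0  S3 
   S3   S4  S3 
 * S4   S4  S4 
(> = start, * = accepting)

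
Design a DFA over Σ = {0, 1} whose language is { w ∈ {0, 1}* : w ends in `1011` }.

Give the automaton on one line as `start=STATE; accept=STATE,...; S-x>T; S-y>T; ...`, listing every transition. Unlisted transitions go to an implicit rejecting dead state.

start=q0; accept=q4; q0-0>q0; q0-1>q1; q1-0>q2; q1-1>q1; q2-0>q0; q2-1>q3; q3-0>q2; q3-1>q4; q4-0>q2; q4-1>q1

Let each state record the length of the longest suffix of the input read so far that is also a prefix of `1011`. q1 means the last symbol is `1`; q2 means the last 2 symbols are `10`; q3 means the last 3 symbols are `101`; q4 means the last 4 symbols are `1011`. Accept only at q4, where the string currently ends in `1011`.
A 5-state machine:
        0   1  
>  q0   q0  q1 
   q1   q2  q1 
   q2   q0  q3 
   q3   q2  q4 
 * q4   q2  q1 
(> = start, * = accepting)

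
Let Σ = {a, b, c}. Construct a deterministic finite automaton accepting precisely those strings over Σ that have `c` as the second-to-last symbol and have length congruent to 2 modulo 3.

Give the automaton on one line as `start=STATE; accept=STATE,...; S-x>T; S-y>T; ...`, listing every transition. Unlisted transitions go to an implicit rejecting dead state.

start=q0; accept=q4; q0-a>q1; q0-b>q1; q0-c>q2; q1-a>q3; q1-b>q3; q1-c>q3; q2-a>q4; q2-b>q4; q2-c>q4; q3-a>q0; q3-b>q0; q3-c>q0; q4-a>q0; q4-b>q0; q4-c>q0

Handle the two conditions separately and then intersect. The first has 13 states tracking the last 2 symbols read; the second has 3 states tracking the input length modulo 3. A product state is a pair (one from each), accepting exactly when both do. After merging equivalent states the machine shrinks.
5 states suffice.
        a   b   c  
>  q0   q1  q1  q2 
   q1   q3  q3  q3 
   q2   q4  q4  q4 
   q3   q0  q0  q0 
 * q4   q0  q0  q0 
(> = start, * = accepting)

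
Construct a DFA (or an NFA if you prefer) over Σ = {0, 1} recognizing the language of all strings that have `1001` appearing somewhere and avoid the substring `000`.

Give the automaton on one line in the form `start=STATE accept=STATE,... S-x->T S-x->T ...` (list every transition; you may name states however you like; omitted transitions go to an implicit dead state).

Run two small machines in parallel and take their product. The first has 5 states tracking whether and how much of `1001` has been seen; the second has 4 states tracking partial matches of the forbidden pattern `000`. A product state is a pair (one from each), accepting exactly when both do. Minimizing collapses redundant product states.
A 10-state machine:
        0   1  
>  q0   q1  q2 
   q1   q3  q2 
   q2   q4  q2 
   q3   q5  q2 
   q4   q6  q2 
   q5   q5  q5 
   q6   q5  q7 
 * q7   q8  q7 
 * q8   q9  q7 
 * q9   q5  q7 
(> = start, * = accepting)

start=q0 accept=q7,q8,q9 q0-0->q1 q0-1->q2 q1-0->q3 q1-1->q2 q2-0->q4 q2-1->q2 q3-0->q5 q3-1->q2 q4-0->q6 q4-1->q2 q5-0->q5 q5-1->q5 q6-0->q5 q6-1->q7 q7-0->q8 q7-1->q7 q8-0->q9 q8-1->q7 q9-0->q5 q9-1->q7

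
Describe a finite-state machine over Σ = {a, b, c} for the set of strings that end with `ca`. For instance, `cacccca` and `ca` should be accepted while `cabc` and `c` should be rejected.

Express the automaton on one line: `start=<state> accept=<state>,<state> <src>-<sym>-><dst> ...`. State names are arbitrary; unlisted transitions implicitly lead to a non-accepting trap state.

start=s0 accept=s2 s0-a->s0 s0-b->s0 s0-c->s1 s1-a->s2 s1-b->s0 s1-c->s1 s2-a->s0 s2-b->s0 s2-c->s1

Let each state record the length of the longest suffix of the input read so far that is also a prefix of `ca`. s1 means the last symbol is `c`; s2 means the last 2 symbols are `ca`. Accept only at s2, where the string currently ends in `ca`.
        a   b   c  
>  s0   s0  s0  s1 
   s1   s2  s0  s1 
 * s2   s0  s0  s1 
(> = start, * = accepting)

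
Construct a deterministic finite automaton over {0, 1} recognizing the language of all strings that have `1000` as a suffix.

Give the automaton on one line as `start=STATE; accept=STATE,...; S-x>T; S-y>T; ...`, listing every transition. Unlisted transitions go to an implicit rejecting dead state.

Remember how much of `1000` the current input suffix matches. State s0 means no match yet; s1 means the last symbol is `1`; s2 means the last 2 symbols are `10`; s3 means the last 3 symbols are `100`; s4 means the last 4 symbols are `1000`. Only s4 accepts. On a mismatch, fall back to the longest proper suffix that is still a prefix of `1000`.
        0   1  
>  s0   s0  s1 
   s1   s2  s1 
   s2   s3  s1 
   s3   s4  s1 
 * s4   s0  s1 
(> = start, * = accepting)

start=s0; accept=s4; s0-0>s0; s0-1>s1; s1-0>s2; s1-1>s1; s2-0>s3; s2-1>s1; s3-0>s4; s3-1>s1; s4-0>s0; s4-1>s1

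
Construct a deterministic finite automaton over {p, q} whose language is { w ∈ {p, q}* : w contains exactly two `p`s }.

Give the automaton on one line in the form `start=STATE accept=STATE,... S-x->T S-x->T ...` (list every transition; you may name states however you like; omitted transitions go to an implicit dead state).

start=A accept=C A-p->B A-q->A B-p->C B-q->B C-p->D C-q->C D-p->D D-q->D

Only the number of `p`s matters, and only up to 3. Make a chain A → B → C → D advanced by each `p` (with D absorbing); every other symbol self-loops. The accepting set is {C}.
4 states suffice.
       p  q 
>  A   B  A 
   B   C  B 
 * C   D  C 
   D   D  D 
(> = start, * = accepting)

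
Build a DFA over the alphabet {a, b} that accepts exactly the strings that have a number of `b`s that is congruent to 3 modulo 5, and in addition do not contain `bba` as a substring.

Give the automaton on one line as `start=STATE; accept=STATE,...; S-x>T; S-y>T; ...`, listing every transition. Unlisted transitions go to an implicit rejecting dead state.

Handle the two conditions separately and then intersect. One (5 states) tracks the count of `b`s modulo 5; the other (4 states) tracks partial matches of the forbidden pattern `bba`. Each combined state is a pair, one component from each; accept when both components accept.
With 20 states:
          a    b  
>  s0     s0   s1 
   s1     s2   s3 
   s2     s2   s4 
   s3     s5   s6 
   s4     s7   s6 
   s5     s5   s8 
 * s6     s8   s9 
   s7     s7  s10 
   s8     s8  s11 
   s9    s11  s12 
 * s10   s13   s9 
   s11   s11  s14 
   s12   s14  s15 
 * s13   s13  s16 
   s14   s14  s17 
   s15   s17   s3 
   s16   s18  s12 
   s17   s17   s5 
   s18   s18  s19 
   s19    s0  s15 
(> = start, * = accepting)

start=s0; accept=s6,s10,s13; s0-a>s0; s0-b>s1; s1-a>s2; s1-b>s3; s2-a>s2; s2-b>s4; s3-a>s5; s3-b>s6; s4-a>s7; s4-b>s6; s5-a>s5; s5-b>s8; s6-a>s8; s6-b>s9; s7-a>s7; s7-b>s10; s8-a>s8; s8-b>s11; s9-a>s11; s9-b>s12; s10-a>s13; s10-b>s9; s11-a>s11; s11-b>s14; s12-a>s14; s12-b>s15; s13-a>s13; s13-b>s16; s14-a>s14; s14-b>s17; s15-a>s17; s15-b>s3; s16-a>s18; s16-b>s12; s17-a>s17; s17-b>s5; s18-a>s18; s18-b>s19; s19-a>s0; s19-b>s15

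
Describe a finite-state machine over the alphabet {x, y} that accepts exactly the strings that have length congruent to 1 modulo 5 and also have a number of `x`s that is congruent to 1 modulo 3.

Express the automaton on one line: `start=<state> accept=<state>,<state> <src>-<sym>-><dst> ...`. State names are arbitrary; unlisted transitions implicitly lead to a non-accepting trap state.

start=S0 accept=S1 S0-x->S1 S0-y->S2 S1-x->S3 S1-y->S4 S2-x->S4 S2-y->S5 S3-x->S6 S3-y->S7 S4-x->S7 S4-y->S8 S5-x->S8 S5-y->S6 S6-x->S9 S6-y->S10 S7-x->S10 S7-y->S11 S8-x->S11 S8-y->S9 S9-x->S12 S9-y->S13 S10-x->S13 S10-y->S0 S11-x->S0 S11-y->S12 S12-x->S2 S12-y->S14 S13-x->S14 S13-y->S1 S14-x->S5 S14-y->S3

Run two small machines in parallel and take their product. One (5 states) tracks the input length modulo 5; the other (3 states) tracks the count of `x`s modulo 3. Each combined state is a pair, one component from each; accept when both components accept.
          x    y  
>  S0     S1   S2 
 * S1     S3   S4 
   S2     S4   S5 
   S3     S6   S7 
   S4     S7   S8 
   S5     S8   S6 
   S6     S9  S10 
   S7    S10  S11 
   S8    S11   S9 
   S9    S12  S13 
   S10   S13   S0 
   S11    S0  S12 
   S12    S2  S14 
   S13   S14   S1 
   S14    S5   S3 
(> = start, * = accepting)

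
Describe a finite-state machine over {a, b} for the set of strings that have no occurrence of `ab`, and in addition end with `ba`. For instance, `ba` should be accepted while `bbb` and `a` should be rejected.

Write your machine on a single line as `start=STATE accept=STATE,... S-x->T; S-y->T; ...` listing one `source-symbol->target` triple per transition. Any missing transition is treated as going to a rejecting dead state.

Run two small machines in parallel and take their product. The first has 3 states tracking partial matches of the forbidden pattern `ab`; the second has 3 states tracking how much of the suffix `ba` has currently been matched. A product state is a pair (one from each), accepting exactly when both do.
With 7 states:
        a   b  
>  S0   S1  S2 
   S1   S1  S3 
   S2   S4  S2 
   S3   S5  S3 
 * S4   S1  S3 
   S5   S6  S3 
   S6   S6  S3 
(> = start, * = accepting)

start=S0; accept=S4; S0-a->S1; S0-b->S2; S1-a->S1; S1-b->S3; S2-a->S4; S2-b->S2; S3-a->S5; S3-b->S3; S4-a->S1; S4-b->S3; S5-a->S6; S5-b->S3; S6-a->S6; S6-b->S3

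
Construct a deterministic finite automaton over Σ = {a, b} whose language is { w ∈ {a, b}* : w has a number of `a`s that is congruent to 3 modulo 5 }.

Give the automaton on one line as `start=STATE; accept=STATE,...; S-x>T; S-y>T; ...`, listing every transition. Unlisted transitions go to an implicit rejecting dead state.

The only thing that matters is how many `a`s have appeared, reduced mod 5. Use one state per residue: s0 for 0, …, s4 for 4. Reading `a` moves to the next residue; anything else stays put. s3 is accepting.
With 5 states:
        a   b  
>  s0   s1  s0 
   s1   s2  s1 
   s2   s3  s2 
 * s3   s4  s3 
   s4   s0  s4 
(> = start, * = accepting)

start=s0; accept=s3; s0-a>s1; s0-b>s0; s1-a>s2; s1-b>s1; s2-a>s3; s2-b>s2; s3-a>s4; s3-b>s3; s4-a>s0; s4-b>s4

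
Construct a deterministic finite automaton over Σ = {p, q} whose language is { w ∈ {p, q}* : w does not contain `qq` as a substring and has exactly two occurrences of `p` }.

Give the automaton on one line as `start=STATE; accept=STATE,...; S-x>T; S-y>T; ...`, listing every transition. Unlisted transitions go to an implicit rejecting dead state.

Handle the two conditions separately and then intersect. One (3 states) tracks partial matches of the forbidden pattern `qq`; the other (4 states) tracks the count of `p`s, saturating at 3. Each combined state is a pair, one component from each; accept when both components accept. Equivalent product states are then merged.
A 7-state machine:
        p   q  
>  S0   S1  S2 
   S1   S3  S4 
   S2   S1  S5 
 * S3   S5  S6 
   S4   S3  S5 
   S5   S5  S5 
 * S6   S5  S5 
(> = start, * = accepting)

start=S0; accept=S3,S6; S0-p>S1; S0-q>S2; S1-p>S3; S1-q>S4; S2-p>S1; S2-q>S5; S3-p>S5; S3-q>S6; S4-p>S3; S4-q>S5; S5-p>S5; S5-q>S5; S6-p>S5; S6-q>S5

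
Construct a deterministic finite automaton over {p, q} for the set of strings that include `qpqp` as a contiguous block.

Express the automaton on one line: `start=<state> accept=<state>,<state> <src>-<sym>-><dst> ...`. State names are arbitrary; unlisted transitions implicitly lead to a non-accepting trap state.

Track how much of `qpqp` has been matched so far: state A is no progress, E is the absorbing accept state reached once `qpqp` has occurred. Intermediate states record partial matches; on a mismatch, fall back to the longest reusable overlap.
With 5 states:
       p  q 
>  A   A  B 
   B   C  B 
   C   A  D 
   D   E  B 
 * E   E  E 
(> = start, * = accepting)

start=A accept=E A-p->A A-q->B B-p->C B-q->B C-p->A C-q->D D-p->E D-q->B E-p->E E-q->E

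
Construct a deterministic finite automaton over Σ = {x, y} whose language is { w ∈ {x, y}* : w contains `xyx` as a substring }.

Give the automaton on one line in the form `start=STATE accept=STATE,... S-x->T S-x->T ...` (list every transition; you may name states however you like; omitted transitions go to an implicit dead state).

start=q0 accept=q3 q0-x->q1 q0-y->q0 q1-x->q1 q1-y->q2 q2-x->q3 q2-y->q0 q3-x->q3 q3-y->q3

Track how much of `xyx` has been matched so far: state q0 is no progress, q3 is the absorbing accept state reached once `xyx` has occurred. Intermediate states record partial matches; on a mismatch, fall back to the longest reusable overlap.
With 4 states:
        x   y  
>  q0   q1  q0 
   q1   q1  q2 
   q2   q3  q0 
 * q3   q3  q3 
(> = start, * = accepting)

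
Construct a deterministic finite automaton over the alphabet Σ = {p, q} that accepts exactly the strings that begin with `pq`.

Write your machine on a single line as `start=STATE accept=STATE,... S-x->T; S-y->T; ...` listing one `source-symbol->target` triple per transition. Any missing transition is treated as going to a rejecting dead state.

start=A; accept=C; A-p->B; A-q->D; B-p->D; B-q->C; C-p->C; C-q->C; D-p->D; D-q->D

Check the first 2 symbols one by one: A through B record how many have matched `pq` so far; any wrong symbol goes to the dead state D. After all 2 match we enter the accepting sink C.
With 4 states:
       p  q 
>  A   B  D 
   B   D  C 
 * C   C  C 
   D   D  D 
(> = start, * = accepting)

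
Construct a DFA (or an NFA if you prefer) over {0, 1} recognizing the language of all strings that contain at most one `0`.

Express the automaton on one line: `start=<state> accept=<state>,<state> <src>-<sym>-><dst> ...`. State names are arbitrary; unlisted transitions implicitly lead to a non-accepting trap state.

start=s0 accept=s0,s1 s0-0->s1 s0-1->s0 s1-0->s2 s1-1->s1 s2-0->s2 s2-1->s2

Only the number of `0`s matters, and only up to 2. Make a chain s0 → s1 → s2 advanced by each `0` (with s2 absorbing); every other symbol self-loops. The accepting set is {s0, s1}.
With 3 states:
        0   1  
>* s0   s1  s0 
 * s1   s2  s1 
   s2   s2  s2 
(> = start, * = accepting)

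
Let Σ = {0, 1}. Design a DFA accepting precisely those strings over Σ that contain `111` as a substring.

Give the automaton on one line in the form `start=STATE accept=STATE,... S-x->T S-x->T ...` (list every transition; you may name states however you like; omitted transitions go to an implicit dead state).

States q0..q2 record the length of the longest prefix of `111` that matches the current input suffix. Reaching q3 means `111` has been seen, and we stay there forever. Accept from q3.
4 states suffice.
        0   1  
>  q0   q0  q1 
   q1   q0  q2 
   q2   q0  q3 
 * q3   q3  q3 
(> = start, * = accepting)

start=q0 accept=q3 q0-0->q0 q0-1->q1 q1-0->q0 q1-1->q2 q2-0->q0 q2-1->q3 q3-0->q3 q3-1->q3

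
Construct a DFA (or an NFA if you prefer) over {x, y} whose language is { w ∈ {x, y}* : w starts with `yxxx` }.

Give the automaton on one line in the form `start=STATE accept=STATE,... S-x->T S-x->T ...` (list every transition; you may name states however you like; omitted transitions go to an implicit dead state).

Walk along `yxxx` while the input agrees: from S0 take `y` to S1, and so on. Any deviation drops to the rejecting sink S5. Once S4 is reached the prefix is confirmed and every continuation is accepted.
With 6 states:
        x   y  
>  S0   S5  S1 
   S1   S2  S5 
   S2   S3  S5 
   S3   S4  S5 
 * S4   S4  S4 
   S5   S5  S5 
(> = start, * = accepting)

start=S0 accept=S4 S0-x->S5 S0-y->S1 S1-x->S2 S1-y->S5 S2-x->S3 S2-y->S5 S3-x->S4 S3-y->S5 S4-x->S4 S4-y->S4 S5-x->S5 S5-y->S5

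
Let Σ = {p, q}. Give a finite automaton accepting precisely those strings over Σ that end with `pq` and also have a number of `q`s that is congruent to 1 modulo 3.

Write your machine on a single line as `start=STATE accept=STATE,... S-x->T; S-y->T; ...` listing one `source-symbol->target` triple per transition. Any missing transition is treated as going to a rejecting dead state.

Run two small machines in parallel and take their product. One (3 states) tracks how much of the suffix `pq` has currently been matched; the other (3 states) tracks the count of `q`s modulo 3. Each combined state is a pair, one component from each; accept when both components accept. After merging equivalent states the machine shrinks.
       p  q 
>  A   B  C 
   B   B  D 
   C   C  E 
 * D   C  E 
   E   E  A 
(> = start, * = accepting)

start=A; accept=D; A-p->B; A-q->C; B-p->B; B-q->D; C-p->C; C-q->E; D-p->C; D-q->E; E-p->E; E-q->A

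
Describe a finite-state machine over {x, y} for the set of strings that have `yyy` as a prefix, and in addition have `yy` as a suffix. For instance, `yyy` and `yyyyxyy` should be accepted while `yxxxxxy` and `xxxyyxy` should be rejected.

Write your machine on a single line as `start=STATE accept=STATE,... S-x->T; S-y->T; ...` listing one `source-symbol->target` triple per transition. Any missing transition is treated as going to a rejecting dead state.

Build one automaton per condition and run them in lockstep. The first has 5 states tracking whether the input so far still matches the prefix `yyy`; the second has 3 states tracking how much of the suffix `yy` has currently been matched. A product state is a pair (one from each), accepting exactly when both do.
A 9-state machine:
        x   y  
>  S0   S1  S2 
   S1   S1  S3 
   S2   S1  S4 
   S3   S1  S5 
   S4   S1  S6 
   S5   S1  S5 
 * S6   S7  S6 
   S7   S7  S8 
   S8   S7  S6 
(> = start, * = accepting)

start=S0; accept=S6; S0-x->S1; S0-y->S2; S1-x->S1; S1-y->S3; S2-x->S1; S2-y->S4; S3-x->S1; S3-y->S5; S4-x->S1; S4-y->S6; S5-x->S1; S5-y->S5; S6-x->S7; S6-y->S6; S7-x->S7; S7-y->S8; S8-x->S7; S8-y->S6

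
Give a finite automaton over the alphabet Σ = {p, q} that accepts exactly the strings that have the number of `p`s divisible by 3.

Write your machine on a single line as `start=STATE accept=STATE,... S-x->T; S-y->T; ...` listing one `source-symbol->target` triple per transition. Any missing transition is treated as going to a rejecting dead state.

The only thing that matters is how many `p`s have appeared, reduced mod 3. Use one state per residue: S0 for 0, …, S2 for 2. Reading `p` moves to the next residue; anything else stays put. S0 is accepting.
A 3-state machine:
        p   q  
>* S0   S1  S0 
   S1   S2  S1 
   S2   S0  S2 
(> = start, * = accepting)

start=S0; accept=S0; S0-p->S1; S0-q->S0; S1-p->S2; S1-q->S1; S2-p->S0; S2-q->S2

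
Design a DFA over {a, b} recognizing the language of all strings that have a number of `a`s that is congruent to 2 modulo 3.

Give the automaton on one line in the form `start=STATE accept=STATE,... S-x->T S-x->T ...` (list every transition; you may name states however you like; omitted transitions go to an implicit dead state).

start=s0 accept=s2 s0-a->s1 s0-b->s0 s1-a->s2 s1-b->s1 s2-a->s0 s2-b->s2

Keep the running count of `a`s modulo 3: each `a` advances along the cycle s0 → s1 → s2 → s0 while other symbols loop. Accept at s2.
3 states suffice.
        a   b  
>  s0   s1  s0 
   s1   s2  s1 
 * s2   s0  s2 
(> = start, * = accepting)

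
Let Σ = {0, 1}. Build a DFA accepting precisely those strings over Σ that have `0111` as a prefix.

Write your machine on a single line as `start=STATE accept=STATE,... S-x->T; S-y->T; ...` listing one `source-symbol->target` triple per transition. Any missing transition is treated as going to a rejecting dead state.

start=s0; accept=s4; s0-0->s1; s0-1->s5; s1-0->s5; s1-1->s2; s2-0->s5; s2-1->s3; s3-0->s5; s3-1->s4; s4-0->s4; s4-1->s4; s5-0->s5; s5-1->s5

Walk along `0111` while the input agrees: from s0 take `0` to s1, and so on. Any deviation drops to the rejecting sink s5. Once s4 is reached the prefix is confirmed and every continuation is accepted.
A 6-state machine:
        0   1  
>  s0   s1  s5 
   s1   s5  s2 
   s2   s5  s3 
   s3   s5  s4 
 * s4   s4  s4 
   s5   s5  s5 
(> = start, * = accepting)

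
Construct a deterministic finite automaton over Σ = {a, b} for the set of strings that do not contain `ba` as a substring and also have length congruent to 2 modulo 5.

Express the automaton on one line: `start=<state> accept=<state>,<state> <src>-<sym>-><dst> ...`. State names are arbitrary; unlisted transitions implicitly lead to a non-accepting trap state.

Handle the two conditions separately and then intersect. The first has 3 states tracking partial matches of the forbidden pattern `ba`; the second has 5 states tracking the input length modulo 5. A product state is a pair (one from each), accepting exactly when both do.
          a    b  
>  s0     s1   s2 
   s1     s3   s4 
   s2     s5   s4 
 * s3     s6   s7 
 * s4     s8   s7 
   s5     s8   s8 
   s6     s9  s10 
   s7    s11  s10 
   s8    s11  s11 
   s9     s0  s12 
   s10   s13  s12 
   s11   s13  s13 
   s12   s14   s2 
   s13   s14  s14 
   s14    s5   s5 
(> = start, * = accepting)

start=s0 accept=s3,s4 s0-a->s1 s0-b->s2 s1-a->s3 s1-b->s4 s2-a->s5 s2-b->s4 s3-a->s6 s3-b->s7 s4-a->s8 s4-b->s7 s5-a->s8 s5-b->s8 s6-a->s9 s6-b->s10 s7-a->s11 s7-b->s10 s8-a->s11 s8-b->s11 s9-a->s0 s9-b->s12 s10-a->s13 s10-b->s12 s11-a->s13 s11-b->s13 s12-a->s14 s12-b->s2 s13-a->s14 s13-b->s14 s14-a->s5 s14-b->s5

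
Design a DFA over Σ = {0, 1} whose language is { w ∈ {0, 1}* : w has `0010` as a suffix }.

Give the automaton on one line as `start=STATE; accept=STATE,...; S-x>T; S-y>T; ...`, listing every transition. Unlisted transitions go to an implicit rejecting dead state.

Let each state record the length of the longest suffix of the input read so far that is also a prefix of `0010`. B means the last symbol is `0`; C means the last 2 symbols are `00`; D means the last 3 symbols are `001`; E means the last 4 symbols are `0010`. Accept only at E, where the string currently ends in `0010`.
5 states suffice.
       0  1 
>  A   B  A 
   B   C  A 
   C   C  D 
   D   E  A 
 * E   C  A 
(> = start, * = accepting)

start=A; accept=E; A-0>B; A-1>A; B-0>C; B-1>A; C-0>C; C-1>D; D-0>E; D-1>A; E-0>C; E-1>A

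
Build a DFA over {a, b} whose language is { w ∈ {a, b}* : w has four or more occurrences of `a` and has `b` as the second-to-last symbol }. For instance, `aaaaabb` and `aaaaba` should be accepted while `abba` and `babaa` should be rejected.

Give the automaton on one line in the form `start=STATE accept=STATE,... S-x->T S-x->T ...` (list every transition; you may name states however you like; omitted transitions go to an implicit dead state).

Build one automaton per condition and run them in lockstep. One (6 states) tracks the count of `a`s, saturating at 5; the other (7 states) tracks the last 2 symbols read. Each combined state is a pair, one component from each; accept when both components accept.
23 states suffice.
          a    b  
>  S0     S1   S2 
   S1     S3   S4 
   S2     S5   S6 
   S3     S7   S8 
   S4     S9  S10 
   S5     S3   S4 
   S6     S5   S6 
   S7    S11  S12 
   S8    S13  S14 
   S9     S7   S8 
   S10    S9  S10 
   S11   S15  S16 
   S12   S17  S18 
   S13   S11  S12 
   S14   S13  S14 
   S15   S15  S19 
   S16   S20  S21 
 * S17   S15  S16 
   S18   S17  S18 
   S19   S20  S22 
 * S20   S15  S19 
 * S21   S20  S21 
 * S22   S20  S22 
(> = start, * = accepting)

start=S0 accept=S17,S20,S21,S22 S0-a->S1 S0-b->S2 S1-a->S3 S1-b->S4 S2-a->S5 S2-b->S6 S3-a->S7 S3-b->S8 S4-a->S9 S4-b->S10 S5-a->S3 S5-b->S4 S6-a->S5 S6-b->S6 S7-a->S11 S7-b->S12 S8-a->S13 S8-b->S14 S9-a->S7 S9-b->S8 S10-a->S9 S10-b->S10 S11-a->S15 S11-b->S16 S12-a->S17 S12-b->S18 S13-a->S11 S13-b->S12 S14-a->S13 S14-b->S14 S15-a->S15 S15-b->S19 S16-a->S20 S16-b->S21 S17-a->S15 S17-b->S16 S18-a->S17 S18-b->S18 S19-a->S20 S19-b->S22 S20-a->S15 S20-b->S19 S21-a->S20 S21-b->S21 S22-a->S20 S22-b->S22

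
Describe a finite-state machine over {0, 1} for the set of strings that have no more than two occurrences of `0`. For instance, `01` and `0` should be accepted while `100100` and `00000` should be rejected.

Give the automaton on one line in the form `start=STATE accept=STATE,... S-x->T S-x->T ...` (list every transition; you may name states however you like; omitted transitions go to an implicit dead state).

start=A accept=A,B,C A-0->B A-1->A B-0->C B-1->B C-0->D C-1->C D-0->D D-1->D

Count `0`s, saturating at 3: states A through C mean 0 through 2 `0`s seen; D means more than 2. Each `0` increments (capped at D); other symbols loop. Accept from {A, B, C}.
A 4-state machine:
       0  1 
>* A   B  A 
 * B   C  B 
 * C   D  C 
   D   D  D 
(> = start, * = accepting)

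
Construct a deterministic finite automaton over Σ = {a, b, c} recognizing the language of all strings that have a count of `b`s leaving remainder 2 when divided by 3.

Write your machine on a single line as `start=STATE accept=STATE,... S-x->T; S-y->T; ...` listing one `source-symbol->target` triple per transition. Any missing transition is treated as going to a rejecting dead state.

The only thing that matters is how many `b`s have appeared, reduced mod 3. Use one state per residue: s0 for 0, …, s2 for 2. Reading `b` moves to the next residue; anything else stays put. s2 is accepting.
With 3 states:
        a   b   c  
>  s0   s0  s1  s0 
   s1   s1  s2  s1 
 * s2   s2  s0  s2 
(> = start, * = accepting)

start=s0; accept=s2; s0-a->s0; s0-b->s1; s0-c->s0; s1-a->s1; s1-b->s2; s1-c->s1; s2-a->s2; s2-b->s0; s2-c->s2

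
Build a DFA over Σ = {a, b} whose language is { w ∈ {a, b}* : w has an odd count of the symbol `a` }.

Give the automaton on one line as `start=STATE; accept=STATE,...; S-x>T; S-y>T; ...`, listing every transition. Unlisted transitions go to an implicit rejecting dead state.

start=S0; accept=S1; S0-a>S1; S0-b>S0; S1-a>S0; S1-b>S1

Keep the running count of `a`s modulo 2: each `a` advances along the cycle S0 → S1 → S0 while other symbols loop. Accept at S1.
2 states suffice.
        a   b  
>  S0   S1  S0 
 * S1   S0  S1 
(> = start, * = accepting)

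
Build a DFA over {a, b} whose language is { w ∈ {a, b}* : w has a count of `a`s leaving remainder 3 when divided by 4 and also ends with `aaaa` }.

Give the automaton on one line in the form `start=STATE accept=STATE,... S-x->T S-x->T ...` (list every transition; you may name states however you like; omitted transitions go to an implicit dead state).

Handle the two conditions separately and then intersect. The first has 4 states tracking the count of `a`s modulo 4; the second has 5 states tracking how much of the suffix `aaaa` has currently been matched. A product state is a pair (one from each), accepting exactly when both do.
A 20-state machine:
          a    b  
>  S0     S1   S0 
   S1     S2   S3 
   S2     S4   S5 
   S3     S6   S3 
   S4     S7   S8 
   S5     S9   S5 
   S6    S10   S5 
   S7    S11   S0 
   S8    S12   S8 
   S9    S13   S8 
   S10   S14   S8 
   S11   S15   S3 
   S12   S16   S0 
   S13   S17   S0 
   S14   S11   S0 
   S15   S18   S5 
   S16   S19   S3 
   S17   S15   S3 
 * S18    S7   S8 
   S19   S18   S5 
(> = start, * = accepting)

start=S0 accept=S18 S0-a->S1 S0-b->S0 S1-a->S2 S1-b->S3 S2-a->S4 S2-b->S5 S3-a->S6 S3-b->S3 S4-a->S7 S4-b->S8 S5-a->S9 S5-b->S5 S6-a->S10 S6-b->S5 S7-a->S11 S7-b->S0 S8-a->S12 S8-b->S8 S9-a->S13 S9-b->S8 S10-a->S14 S10-b->S8 S11-a->S15 S11-b->S3 S12-a->S16 S12-b->S0 S13-a->S17 S13-b->S0 S14-a->S11 S14-b->S0 S15-a->S18 S15-b->S5 S16-a->S19 S16-b->S3 S17-a->S15 S17-b->S3 S18-a->S7 S18-b->S8 S19-a->S18 S19-b->S5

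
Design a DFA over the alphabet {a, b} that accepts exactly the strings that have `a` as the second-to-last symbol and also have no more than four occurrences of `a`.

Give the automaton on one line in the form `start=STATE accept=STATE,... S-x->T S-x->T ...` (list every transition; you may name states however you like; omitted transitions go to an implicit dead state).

Handle the two conditions separately and then intersect. One (7 states) tracks the last 2 symbols read; the other (6 states) tracks the count of `a`s, saturating at 5. Each combined state is a pair, one component from each; accept when both components accept.
With 23 states:
          a    b  
>  q0     q1   q2 
   q1     q3   q4 
   q2     q5   q6 
 * q3     q7   q8 
 * q4     q9  q10 
   q5     q3   q4 
   q6     q5   q6 
 * q7    q11  q12 
 * q8    q13  q14 
   q9     q7   q8 
   q10    q9  q10 
 * q11   q15  q16 
 * q12   q17  q18 
   q13   q11  q12 
   q14   q13  q14 
   q15   q15  q19 
 * q16   q20  q21 
   q17   q15  q16 
   q18   q17  q18 
   q19   q20  q22 
   q20   q15  q19 
   q21   q20  q21 
   q22   q20  q22 
(> = start, * = accepting)

start=q0 accept=q3,q4,q7,q8,q11,q12,q16 q0-a->q1 q0-b->q2 q1-a->q3 q1-b->q4 q2-a->q5 q2-b->q6 q3-a->q7 q3-b->q8 q4-a->q9 q4-b->q10 q5-a->q3 q5-b->q4 q6-a->q5 q6-b->q6 q7-a->q11 q7-b->q12 q8-a->q13 q8-b->q14 q9-a->q7 q9-b->q8 q10-a->q9 q10-b->q10 q11-a->q15 q11-b->q16 q12-a->q17 q12-b->q18 q13-a->q11 q13-b->q12 q14-a->q13 q14-b->q14 q15-a->q15 q15-b->q19 q16-a->q20 q16-b->q21 q17-a->q15 q17-b->q16 q18-a->q17 q18-b->q18 q19-a->q20 q19-b->q22 q20-a->q15 q20-b->q19 q21-a->q20 q21-b->q21 q22-a->q20 q22-b->q22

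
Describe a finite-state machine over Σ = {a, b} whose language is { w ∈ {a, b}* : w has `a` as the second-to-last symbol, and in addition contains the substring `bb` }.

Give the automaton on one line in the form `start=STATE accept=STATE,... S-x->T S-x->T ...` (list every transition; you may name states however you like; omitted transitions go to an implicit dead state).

Handle the two conditions separately and then intersect. The first has 7 states tracking the last 2 symbols read; the second has 3 states tracking whether and how much of `bb` has been seen. A product state is a pair (one from each), accepting exactly when both do. Minimizing collapses redundant product states.
A 6-state machine:
        a   b  
>  q0   q0  q1 
   q1   q0  q2 
   q2   q3  q2 
   q3   q4  q5 
 * q4   q4  q5 
 * q5   q3  q2 
(> = start, * = accepting)

start=q0 accept=q4,q5 q0-a->q0 q0-b->q1 q1-a->q0 q1-b->q2 q2-a->q3 q2-b->q2 q3-a->q4 q3-b->q5 q4-a->q4 q4-b->q5 q5-a->q3 q5-b->q2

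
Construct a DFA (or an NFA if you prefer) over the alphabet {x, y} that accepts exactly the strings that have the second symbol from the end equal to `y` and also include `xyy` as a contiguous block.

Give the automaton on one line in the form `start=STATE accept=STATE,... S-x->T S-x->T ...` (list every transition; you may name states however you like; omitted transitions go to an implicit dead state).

Build one automaton per condition and run them in lockstep. The first has 7 states tracking the last 2 symbols read; the second has 4 states tracking whether and how much of `xyy` has been seen. A product state is a pair (one from each), accepting exactly when both do. After merging equivalent states the machine shrinks.
A 7-state machine:
        x   y  
>  S0   S1  S0 
   S1   S1  S2 
   S2   S1  S3 
 * S3   S4  S3 
 * S4   S5  S6 
   S5   S5  S6 
   S6   S4  S3 
(> = start, * = accepting)

start=S0 accept=S3,S4 S0-x->S1 S0-y->S0 S1-x->S1 S1-y->S2 S2-x->S1 S2-y->S3 S3-x->S4 S3-y->S3 S4-x->S5 S4-y->S6 S5-x->S5 S5-y->S6 S6-x->S4 S6-y->S3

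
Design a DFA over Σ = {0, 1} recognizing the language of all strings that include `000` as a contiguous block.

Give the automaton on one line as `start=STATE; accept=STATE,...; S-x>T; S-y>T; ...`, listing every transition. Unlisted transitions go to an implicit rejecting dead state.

Track how much of `000` has been matched so far: state A is no progress, D is the absorbing accept state reached once `000` has occurred. Intermediate states record partial matches; on a mismatch, fall back to the longest reusable overlap.
4 states suffice.
       0  1 
>  A   B  A 
   B   C  A 
   C   D  A 
 * D   D  D 
(> = start, * = accepting)

start=A; accept=D; A-0>B; A-1>A; B-0>C; B-1>A; C-0>D; C-1>A; D-0>D; D-1>D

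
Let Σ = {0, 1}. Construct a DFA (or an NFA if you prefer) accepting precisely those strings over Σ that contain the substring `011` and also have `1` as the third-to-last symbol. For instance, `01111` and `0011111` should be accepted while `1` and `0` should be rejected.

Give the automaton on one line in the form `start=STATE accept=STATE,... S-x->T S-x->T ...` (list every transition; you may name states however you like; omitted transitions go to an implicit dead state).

Run two small machines in parallel and take their product. The first has 4 states tracking whether and how much of `011` has been seen; the second has 15 states tracking the last 3 symbols read. A product state is a pair (one from each), accepting exactly when both do.
22 states suffice.
       0  1 
>  A   B  C 
   B   D  E 
   C   F  G 
   D   H  I 
   E   J  K 
   F   L  M 
   G   N  O 
   H   H  I 
   I   J  K 
   J   L  M 
   K   P  Q 
   L   H  I 
   M   J  K 
   N   L  M 
   O   N  O 
 * P   R  S 
 * Q   P  Q 
 * R   T  U 
 * S   V  K 
   T   T  U 
   U   V  K 
   V   R  S 
(> = start, * = accepting)

start=A accept=P,Q,R,S A-0->B A-1->C B-0->D B-1->E C-0->F C-1->G D-0->H D-1->I E-0->J E-1->K F-0->L F-1->M G-0->N G-1->O H-0->H H-1->I I-0->J I-1->K J-0->L J-1->M K-0->P K-1->Q L-0->H L-1->I M-0->J M-1->K N-0->L N-1->M O-0->N O-1->O P-0->R P-1->S Q-0->P Q-1->Q R-0->T R-1->U S-0->V S-1->K T-0->T T-1->U U-0->V U-1->K V-0->R V-1->S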